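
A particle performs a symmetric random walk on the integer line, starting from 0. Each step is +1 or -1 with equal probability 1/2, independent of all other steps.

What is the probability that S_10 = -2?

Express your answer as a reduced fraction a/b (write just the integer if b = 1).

To reach position -2 after 10 steps: need 4 steps of +1 and 6 of -1.
Favorable paths: C(10,4) = 210
Total paths: 2^10 = 1024
P = 210/1024 = 105/512

Answer: 105/512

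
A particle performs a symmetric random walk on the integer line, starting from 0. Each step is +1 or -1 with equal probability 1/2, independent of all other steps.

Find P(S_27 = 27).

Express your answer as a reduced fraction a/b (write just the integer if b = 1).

To reach position 27 after 27 steps: need 27 steps of +1 and 0 of -1.
Favorable paths: C(27,27) = 1
Total paths: 2^27 = 134217728
P = 1/134217728 = 1/134217728

Answer: 1/134217728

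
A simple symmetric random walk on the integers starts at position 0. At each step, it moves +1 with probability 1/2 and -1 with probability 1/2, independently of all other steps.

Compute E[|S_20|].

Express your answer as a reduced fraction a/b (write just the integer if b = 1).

S_20 takes values m ≡ 0 (mod 2) with |m| ≤ 20; P(S_20=m) = C(20,(20+m)/2)/2^20.
Total paths: 2^20 = 1048576
Distribution: P(S=-20)=1/1048576, P(S=-18)=20/1048576, P(S=-16)=190/1048576, P(S=-14)=1140/1048576, P(S=-12)=4845/1048576, P(S=-10)=15504/1048576, P(S=-8)=38760/1048576, P(S=-6)=77520/1048576, P(S=-4)=125970/1048576, P(S=-2)=167960/1048576, P(S=0)=184756/1048576, P(S=2)=167960/1048576, P(S=4)=125970/1048576, P(S=6)=77520/1048576, P(S=8)=38760/1048576, P(S=10)=15504/1048576, P(S=12)=4845/1048576, P(S=14)=1140/1048576, P(S=16)=190/1048576, P(S=18)=20/1048576, P(S=20)=1/1048576
E[|S_20|] = Σ_m |m|·P(S_20=m) = 3695120/1048576 = 230945/65536

Answer: 230945/65536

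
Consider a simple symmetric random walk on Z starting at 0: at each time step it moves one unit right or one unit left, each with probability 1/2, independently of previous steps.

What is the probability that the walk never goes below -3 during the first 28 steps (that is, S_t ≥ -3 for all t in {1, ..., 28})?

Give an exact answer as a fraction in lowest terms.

Let f(t,s) = #length-t paths at position s with S_1..S_t all ≥ -3.
f(t,s) = f(t-1,s-1) + f(t-1,s+1) for s ≥ -3; f(t,s) = 0 for s < -3.
t=0: f(0,0)=1
t=1: f(1,-1)=1 f(1,1)=1
t=2: f(2,-2)=1 f(2,0)=2 f(2,2)=1
t=3: f(3,-3)=1 f(3,-1)=3 f(3,1)=3 f(3,3)=1
t=4: f(4,-2)=4 f(4,0)=6 f(4,2)=4 f(4,4)=1
t=5: f(5,-3)=4 f(5,-1)=10 f(5,1)=10 f(5,3)=5 f(5,5)=1
t=6: f(6,-2)=14 f(6,0)=20 f(6,2)=15 f(6,4)=6 f(6,6)=1
t=7: f(7,-3)=14 f(7,-1)=34 f(7,1)=35 f(7,3)=21 f(7,5)=7 f(7,7)=1
t=8: f(8,-2)=48 f(8,0)=69 f(8,2)=56 f(8,4)=28 f(8,6)=8 f(8,8)=1
t=9: f(9,-3)=48 f(9,-1)=117 f(9,1)=125 f(9,3)=84 f(9,5)=36 f(9,7)=9 f(9,9)=1
t=10: f(10,-2)=165 f(10,0)=242 f(10,2)=209 f(10,4)=120 f(10,6)=45 f(10,8)=10 f(10,10)=1
t=11: f(11,-3)=165 f(11,-1)=407 f(11,1)=451 f(11,3)=329 f(11,5)=165 f(11,7)=55 f(11,9)=11 f(11,11)=1
t=12: f(12,-2)=572 f(12,0)=858 f(12,2)=780 f(12,4)=494 f(12,6)=220 f(12,8)=66 f(12,10)=12 f(12,12)=1
t=13: f(13,-3)=572 f(13,-1)=1430 f(13,1)=1638 f(13,3)=1274 f(13,5)=714 f(13,7)=286 f(13,9)=78 f(13,11)=13 f(13,13)=1
t=14: f(14,-2)=2002 f(14,0)=3068 f(14,2)=2912 f(14,4)=1988 f(14,6)=1000 f(14,8)=364 f(14,10)=91 f(14,12)=14 f(14,14)=1
t=15: f(15,-3)=2002 f(15,-1)=5070 f(15,1)=5980 f(15,3)=4900 f(15,5)=2988 f(15,7)=1364 f(15,9)=455 f(15,11)=105 f(15,13)=15 f(15,15)=1
t=16: f(16,-2)=7072 f(16,0)=11050 f(16,2)=10880 f(16,4)=7888 f(16,6)=4352 f(16,8)=1819 f(16,10)=560 f(16,12)=120 f(16,14)=16 f(16,16)=1
t=17: f(17,-3)=7072 f(17,-1)=18122 f(17,1)=21930 f(17,3)=18768 f(17,5)=12240 f(17,7)=6171 f(17,9)=2379 f(17,11)=680 f(17,13)=136 f(17,15)=17 f(17,17)=1
t=18: f(18,-2)=25194 f(18,0)=40052 f(18,2)=40698 f(18,4)=31008 f(18,6)=18411 f(18,8)=8550 f(18,10)=3059 f(18,12)=816 f(18,14)=153 f(18,16)=18 f(18,18)=1
t=19: f(19,-3)=25194 f(19,-1)=65246 f(19,1)=80750 f(19,3)=71706 f(19,5)=49419 f(19,7)=26961 f(19,9)=11609 f(19,11)=3875 f(19,13)=969 f(19,15)=171 f(19,17)=19 f(19,19)=1
t=20: f(20,-2)=90440 f(20,0)=145996 f(20,2)=152456 f(20,4)=121125 f(20,6)=76380 f(20,8)=38570 f(20,10)=15484 f(20,12)=4844 f(20,14)=1140 f(20,16)=190 f(20,18)=20 f(20,20)=1
t=21: f(21,-3)=90440 f(21,-1)=236436 f(21,1)=298452 f(21,3)=273581 f(21,5)=197505 f(21,7)=114950 f(21,9)=54054 f(21,11)=20328 f(21,13)=5984 f(21,15)=1330 f(21,17)=210 f(21,19)=21 f(21,21)=1
t=22: f(22,-2)=326876 f(22,0)=534888 f(22,2)=572033 f(22,4)=471086 f(22,6)=312455 f(22,8)=169004 f(22,10)=74382 f(22,12)=26312 f(22,14)=7314 f(22,16)=1540 f(22,18)=231 f(22,20)=22 f(22,22)=1
t=23: f(23,-3)=326876 f(23,-1)=861764 f(23,1)=1106921 f(23,3)=1043119 f(23,5)=783541 f(23,7)=481459 f(23,9)=243386 f(23,11)=100694 f(23,13)=33626 f(23,15)=8854 f(23,17)=1771 f(23,19)=253 f(23,21)=23 f(23,23)=1
t=24: f(24,-2)=1188640 f(24,0)=1968685 f(24,2)=2150040 f(24,4)=1826660 f(24,6)=1265000 f(24,8)=724845 f(24,10)=344080 f(24,12)=134320 f(24,14)=42480 f(24,16)=10625 f(24,18)=2024 f(24,20)=276 f(24,22)=24 f(24,24)=1
t=25: f(25,-3)=1188640 f(25,-1)=3157325 f(25,1)=4118725 f(25,3)=3976700 f(25,5)=3091660 f(25,7)=1989845 f(25,9)=1068925 f(25,11)=478400 f(25,13)=176800 f(25,15)=53105 f(25,17)=12649 f(25,19)=2300 f(25,21)=300 f(25,23)=25 f(25,25)=1
t=26: f(26,-2)=4345965 f(26,0)=7276050 f(26,2)=8095425 f(26,4)=7068360 f(26,6)=5081505 f(26,8)=3058770 f(26,10)=1547325 f(26,12)=655200 f(26,14)=229905 f(26,16)=65754 f(26,18)=14949 f(26,20)=2600 f(26,22)=325 f(26,24)=26 f(26,26)=1
t=27: f(27,-3)=4345965 f(27,-1)=11622015 f(27,1)=15371475 f(27,3)=15163785 f(27,5)=12149865 f(27,7)=8140275 f(27,9)=4606095 f(27,11)=2202525 f(27,13)=885105 f(27,15)=295659 f(27,17)=80703 f(27,19)=17549 f(27,21)=2925 f(27,23)=351 f(27,25)=27 f(27,27)=1
t=28: f(28,-2)=15967980 f(28,0)=26993490 f(28,2)=30535260 f(28,4)=27313650 f(28,6)=20290140 f(28,8)=12746370 f(28,10)=6808620 f(28,12)=3087630 f(28,14)=1180764 f(28,16)=376362 f(28,18)=98252 f(28,20)=20474 f(28,22)=3276 f(28,24)=378 f(28,26)=28 f(28,28)=1
Σ_s f(28,s) = 145422675
P = 145422675/268435456 = 145422675/268435456

Answer: 145422675/268435456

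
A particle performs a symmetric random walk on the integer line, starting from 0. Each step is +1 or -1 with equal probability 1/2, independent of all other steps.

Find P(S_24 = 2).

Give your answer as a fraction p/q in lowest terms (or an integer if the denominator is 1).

Answer: 156009/1048576

Derivation:
To reach position 2 after 24 steps: need 13 steps of +1 and 11 of -1.
Favorable paths: C(24,13) = 2496144
Total paths: 2^24 = 16777216
P = 2496144/16777216 = 156009/1048576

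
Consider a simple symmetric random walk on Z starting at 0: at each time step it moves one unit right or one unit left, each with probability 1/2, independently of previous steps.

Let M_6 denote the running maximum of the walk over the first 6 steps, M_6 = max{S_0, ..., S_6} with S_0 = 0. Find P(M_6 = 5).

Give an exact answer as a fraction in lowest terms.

Answer: 1/64

Derivation:
Let M_6 = max(S_0,...,S_6). Use the reflection principle: for j ≥ 1, #{paths with M_6 ≥ j} = #{S_6 ≥ j} + #{S_6 ≥ j+1}.
By reflection, #{M_6 ≥ 5} = #{S_6 ≥ 5} + #{S_6 ≥ 6} = 1 + 1 = 2.
#{M_6 ≥ 6} = #{S_6 ≥ 6} + #{S_6 ≥ 7} = 1 + 0 = 1.
#{M_6 = 5} = 2 - 1 = 1.
P(M_6 = 5) = 1/64 = 1/64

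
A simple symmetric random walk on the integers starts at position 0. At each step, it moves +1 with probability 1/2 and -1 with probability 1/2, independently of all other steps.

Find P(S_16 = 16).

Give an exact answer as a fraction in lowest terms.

Answer: 1/65536

Derivation:
To reach position 16 after 16 steps: need 16 steps of +1 and 0 of -1.
Favorable paths: C(16,16) = 1
Total paths: 2^16 = 65536
P = 1/65536 = 1/65536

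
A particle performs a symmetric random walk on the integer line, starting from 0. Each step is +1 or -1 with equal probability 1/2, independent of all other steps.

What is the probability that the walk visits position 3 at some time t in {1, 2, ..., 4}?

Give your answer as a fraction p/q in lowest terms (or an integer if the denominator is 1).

Answer: 1/8

Derivation:
Count via complement. Let g(t,s) = #length-t paths at position s with S_1..S_t all ≠ 3.
g(t,s) = g(t-1,s-1) + g(t-1,s+1) for s ≠ 3; g(t,3) = 0.
t=0: g(0,0)=1
t=1: g(1,-1)=1 g(1,1)=1
t=2: g(2,-2)=1 g(2,0)=2 g(2,2)=1
t=3: g(3,-3)=1 g(3,-1)=3 g(3,1)=3
t=4: g(4,-4)=1 g(4,-2)=4 g(4,0)=6 g(4,2)=3
Paths never hitting 3: Σ_s g(4,s) = 14
Paths hitting 3: 2^4 - 14 = 2
P = 2/16 = 1/8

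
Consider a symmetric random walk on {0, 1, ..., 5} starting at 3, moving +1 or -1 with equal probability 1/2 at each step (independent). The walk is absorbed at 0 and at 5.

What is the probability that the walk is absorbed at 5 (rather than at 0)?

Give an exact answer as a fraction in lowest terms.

Answer: 3/5

Derivation:
Symmetric walk (p = 1/2): the harmonic-function argument gives P(hit 5 before 0 | start at 3) = a/N.
P = 3/5 = 3/5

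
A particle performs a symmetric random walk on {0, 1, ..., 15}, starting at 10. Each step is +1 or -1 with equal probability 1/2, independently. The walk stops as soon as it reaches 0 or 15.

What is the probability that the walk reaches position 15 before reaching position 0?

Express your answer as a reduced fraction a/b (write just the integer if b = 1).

Symmetric walk (p = 1/2): the harmonic-function argument gives P(hit 15 before 0 | start at 10) = a/N.
P = 10/15 = 2/3

Answer: 2/3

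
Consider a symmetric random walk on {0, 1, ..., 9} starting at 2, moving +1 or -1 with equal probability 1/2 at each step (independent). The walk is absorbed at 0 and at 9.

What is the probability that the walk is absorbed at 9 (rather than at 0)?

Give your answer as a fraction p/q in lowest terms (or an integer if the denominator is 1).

Symmetric walk (p = 1/2): the harmonic-function argument gives P(hit 9 before 0 | start at 2) = a/N.
P = 2/9 = 2/9

Answer: 2/9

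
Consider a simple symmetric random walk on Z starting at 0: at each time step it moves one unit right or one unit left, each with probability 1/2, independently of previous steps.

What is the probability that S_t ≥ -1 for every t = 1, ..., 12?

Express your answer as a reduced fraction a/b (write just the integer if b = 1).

Answer: 429/1024

Derivation:
Let f(t,s) = #length-t paths at position s with S_1..S_t all ≥ -1.
f(t,s) = f(t-1,s-1) + f(t-1,s+1) for s ≥ -1; f(t,s) = 0 for s < -1.
t=0: f(0,0)=1
t=1: f(1,-1)=1 f(1,1)=1
t=2: f(2,0)=2 f(2,2)=1
t=3: f(3,-1)=2 f(3,1)=3 f(3,3)=1
t=4: f(4,0)=5 f(4,2)=4 f(4,4)=1
t=5: f(5,-1)=5 f(5,1)=9 f(5,3)=5 f(5,5)=1
t=6: f(6,0)=14 f(6,2)=14 f(6,4)=6 f(6,6)=1
t=7: f(7,-1)=14 f(7,1)=28 f(7,3)=20 f(7,5)=7 f(7,7)=1
t=8: f(8,0)=42 f(8,2)=48 f(8,4)=27 f(8,6)=8 f(8,8)=1
t=9: f(9,-1)=42 f(9,1)=90 f(9,3)=75 f(9,5)=35 f(9,7)=9 f(9,9)=1
t=10: f(10,0)=132 f(10,2)=165 f(10,4)=110 f(10,6)=44 f(10,8)=10 f(10,10)=1
t=11: f(11,-1)=132 f(11,1)=297 f(11,3)=275 f(11,5)=154 f(11,7)=54 f(11,9)=11 f(11,11)=1
t=12: f(12,0)=429 f(12,2)=572 f(12,4)=429 f(12,6)=208 f(12,8)=65 f(12,10)=12 f(12,12)=1
Σ_s f(12,s) = 1716
P = 1716/4096 = 429/1024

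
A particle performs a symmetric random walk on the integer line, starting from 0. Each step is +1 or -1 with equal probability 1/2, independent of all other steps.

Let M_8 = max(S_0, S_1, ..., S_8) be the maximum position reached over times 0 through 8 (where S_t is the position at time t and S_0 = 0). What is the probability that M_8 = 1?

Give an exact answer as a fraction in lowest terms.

Answer: 7/32

Derivation:
Let M_8 = max(S_0,...,S_8). Use the reflection principle: for j ≥ 1, #{paths with M_8 ≥ j} = #{S_8 ≥ j} + #{S_8 ≥ j+1}.
By reflection, #{M_8 ≥ 1} = #{S_8 ≥ 1} + #{S_8 ≥ 2} = 93 + 93 = 186.
#{M_8 ≥ 2} = #{S_8 ≥ 2} + #{S_8 ≥ 3} = 93 + 37 = 130.
#{M_8 = 1} = 186 - 130 = 56.
P(M_8 = 1) = 56/256 = 7/32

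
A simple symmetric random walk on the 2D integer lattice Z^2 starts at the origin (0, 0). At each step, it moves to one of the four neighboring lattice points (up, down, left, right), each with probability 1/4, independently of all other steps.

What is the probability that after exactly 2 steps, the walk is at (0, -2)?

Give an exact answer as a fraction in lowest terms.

Let h be the number of horizontal steps (so 2-h are vertical). To end at (0,-2) need (h+0)/2 right-steps and ((2-h)-2)/2 up-steps.
Sum over h with 0 ≤ h ≤ 0, h ≡ 0 (mod 2), 2-h ≡ 0 (mod 2):
h=0: C(2,0)·C(0,0)·C(2,0) = 1·1·1 = 1
Total favorable: 1
Total paths: 4^2 = 16
P = 1/16 = 1/16

Answer: 1/16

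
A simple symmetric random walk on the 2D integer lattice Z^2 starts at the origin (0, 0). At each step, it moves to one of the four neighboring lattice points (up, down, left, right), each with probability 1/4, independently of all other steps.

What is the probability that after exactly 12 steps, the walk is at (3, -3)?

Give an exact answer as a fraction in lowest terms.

Let h be the number of horizontal steps (so 12-h are vertical). To end at (3,-3) need (h+3)/2 right-steps and ((12-h)-3)/2 up-steps.
Sum over h with 3 ≤ h ≤ 9, h ≡ 1 (mod 2), 12-h ≡ 1 (mod 2):
h=3: C(12,3)·C(3,3)·C(9,3) = 220·1·84 = 18480
h=5: C(12,5)·C(5,4)·C(7,2) = 792·5·21 = 83160
h=7: C(12,7)·C(7,5)·C(5,1) = 792·21·5 = 83160
h=9: C(12,9)·C(9,6)·C(3,0) = 220·84·1 = 18480
Total favorable: 203280
Total paths: 4^12 = 16777216
P = 203280/16777216 = 12705/1048576

Answer: 12705/1048576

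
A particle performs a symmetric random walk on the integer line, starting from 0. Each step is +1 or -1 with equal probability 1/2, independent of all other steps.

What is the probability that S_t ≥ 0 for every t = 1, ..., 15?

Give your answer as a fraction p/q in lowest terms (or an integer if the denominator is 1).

Let f(t,s) = #length-t paths at position s with S_1..S_t all ≥ 0.
f(t,s) = f(t-1,s-1) + f(t-1,s+1) for s ≥ 0; f(t,s) = 0 for s < 0.
t=0: f(0,0)=1
t=1: f(1,1)=1
t=2: f(2,0)=1 f(2,2)=1
t=3: f(3,1)=2 f(3,3)=1
t=4: f(4,0)=2 f(4,2)=3 f(4,4)=1
t=5: f(5,1)=5 f(5,3)=4 f(5,5)=1
t=6: f(6,0)=5 f(6,2)=9 f(6,4)=5 f(6,6)=1
t=7: f(7,1)=14 f(7,3)=14 f(7,5)=6 f(7,7)=1
t=8: f(8,0)=14 f(8,2)=28 f(8,4)=20 f(8,6)=7 f(8,8)=1
t=9: f(9,1)=42 f(9,3)=48 f(9,5)=27 f(9,7)=8 f(9,9)=1
t=10: f(10,0)=42 f(10,2)=90 f(10,4)=75 f(10,6)=35 f(10,8)=9 f(10,10)=1
t=11: f(11,1)=132 f(11,3)=165 f(11,5)=110 f(11,7)=44 f(11,9)=10 f(11,11)=1
t=12: f(12,0)=132 f(12,2)=297 f(12,4)=275 f(12,6)=154 f(12,8)=54 f(12,10)=11 f(12,12)=1
t=13: f(13,1)=429 f(13,3)=572 f(13,5)=429 f(13,7)=208 f(13,9)=65 f(13,11)=12 f(13,13)=1
t=14: f(14,0)=429 f(14,2)=1001 f(14,4)=1001 f(14,6)=637 f(14,8)=273 f(14,10)=77 f(14,12)=13 f(14,14)=1
t=15: f(15,1)=1430 f(15,3)=2002 f(15,5)=1638 f(15,7)=910 f(15,9)=350 f(15,11)=90 f(15,13)=14 f(15,15)=1
Σ_s f(15,s) = 6435
P = 6435/32768 = 6435/32768

Answer: 6435/32768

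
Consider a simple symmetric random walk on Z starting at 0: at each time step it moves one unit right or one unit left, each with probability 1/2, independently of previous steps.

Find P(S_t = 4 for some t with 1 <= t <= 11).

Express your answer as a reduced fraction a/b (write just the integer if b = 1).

Count via complement. Let g(t,s) = #length-t paths at position s with S_1..S_t all ≠ 4.
g(t,s) = g(t-1,s-1) + g(t-1,s+1) for s ≠ 4; g(t,4) = 0.
t=0: g(0,0)=1
t=1: g(1,-1)=1 g(1,1)=1
t=2: g(2,-2)=1 g(2,0)=2 g(2,2)=1
t=3: g(3,-3)=1 g(3,-1)=3 g(3,1)=3 g(3,3)=1
t=4: g(4,-4)=1 g(4,-2)=4 g(4,0)=6 g(4,2)=4
t=5: g(5,-5)=1 g(5,-3)=5 g(5,-1)=10 g(5,1)=10 g(5,3)=4
t=6: g(6,-6)=1 g(6,-4)=6 g(6,-2)=15 g(6,0)=20 g(6,2)=14
t=7: g(7,-7)=1 g(7,-5)=7 g(7,-3)=21 g(7,-1)=35 g(7,1)=34 g(7,3)=14
t=8: g(8,-8)=1 g(8,-6)=8 g(8,-4)=28 g(8,-2)=56 g(8,0)=69 g(8,2)=48
t=9: g(9,-9)=1 g(9,-7)=9 g(9,-5)=36 g(9,-3)=84 g(9,-1)=125 g(9,1)=117 g(9,3)=48
t=10: g(10,-10)=1 g(10,-8)=10 g(10,-6)=45 g(10,-4)=120 g(10,-2)=209 g(10,0)=242 g(10,2)=165
t=11: g(11,-11)=1 g(11,-9)=11 g(11,-7)=55 g(11,-5)=165 g(11,-3)=329 g(11,-1)=451 g(11,1)=407 g(11,3)=165
Paths never hitting 4: Σ_s g(11,s) = 1584
Paths hitting 4: 2^11 - 1584 = 464
P = 464/2048 = 29/128

Answer: 29/128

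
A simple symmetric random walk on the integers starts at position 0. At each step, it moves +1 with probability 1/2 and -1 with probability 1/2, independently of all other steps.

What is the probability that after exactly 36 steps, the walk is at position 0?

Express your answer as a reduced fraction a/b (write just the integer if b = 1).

Answer: 2268783825/17179869184

Derivation:
To return to 0 after 36 steps: need exactly 18 steps of +1 and 18 of -1.
Favorable paths: C(36,18) = 9075135300
Total paths: 2^36 = 68719476736
P = 9075135300/68719476736 = 2268783825/17179869184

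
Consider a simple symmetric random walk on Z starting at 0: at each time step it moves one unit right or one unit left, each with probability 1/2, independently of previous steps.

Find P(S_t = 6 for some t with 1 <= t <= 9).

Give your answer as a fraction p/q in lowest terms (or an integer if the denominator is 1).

Answer: 5/128

Derivation:
Count via complement. Let g(t,s) = #length-t paths at position s with S_1..S_t all ≠ 6.
g(t,s) = g(t-1,s-1) + g(t-1,s+1) for s ≠ 6; g(t,6) = 0.
t=0: g(0,0)=1
t=1: g(1,-1)=1 g(1,1)=1
t=2: g(2,-2)=1 g(2,0)=2 g(2,2)=1
t=3: g(3,-3)=1 g(3,-1)=3 g(3,1)=3 g(3,3)=1
t=4: g(4,-4)=1 g(4,-2)=4 g(4,0)=6 g(4,2)=4 g(4,4)=1
t=5: g(5,-5)=1 g(5,-3)=5 g(5,-1)=10 g(5,1)=10 g(5,3)=5 g(5,5)=1
t=6: g(6,-6)=1 g(6,-4)=6 g(6,-2)=15 g(6,0)=20 g(6,2)=15 g(6,4)=6
t=7: g(7,-7)=1 g(7,-5)=7 g(7,-3)=21 g(7,-1)=35 g(7,1)=35 g(7,3)=21 g(7,5)=6
t=8: g(8,-8)=1 g(8,-6)=8 g(8,-4)=28 g(8,-2)=56 g(8,0)=70 g(8,2)=56 g(8,4)=27
t=9: g(9,-9)=1 g(9,-7)=9 g(9,-5)=36 g(9,-3)=84 g(9,-1)=126 g(9,1)=126 g(9,3)=83 g(9,5)=27
Paths never hitting 6: Σ_s g(9,s) = 492
Paths hitting 6: 2^9 - 492 = 20
P = 20/512 = 5/128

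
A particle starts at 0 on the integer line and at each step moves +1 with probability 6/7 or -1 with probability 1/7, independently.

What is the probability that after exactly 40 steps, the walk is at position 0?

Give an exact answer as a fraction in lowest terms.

To be at 0 after 40 steps: need exactly 20 steps of +1 and 20 of -1.
Number of such sequences: C(40,20) = 137846528820
Each has probability (6/7)^20 · (1/7)^20 = 3656158440062976/6366805760909027985741435139224001
P = 137846528820 · 3656158440062976/6366805760909027985741435139224001 = 71998392825518180542709760/909543680129861140820205019889143

Answer: 71998392825518180542709760/909543680129861140820205019889143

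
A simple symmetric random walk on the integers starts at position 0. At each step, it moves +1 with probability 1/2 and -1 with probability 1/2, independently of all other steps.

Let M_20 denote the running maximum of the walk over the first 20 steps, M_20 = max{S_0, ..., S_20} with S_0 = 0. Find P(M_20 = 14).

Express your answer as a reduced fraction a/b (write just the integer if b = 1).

Let M_20 = max(S_0,...,S_20). Use the reflection principle: for j ≥ 1, #{paths with M_20 ≥ j} = #{S_20 ≥ j} + #{S_20 ≥ j+1}.
By reflection, #{M_20 ≥ 14} = #{S_20 ≥ 14} + #{S_20 ≥ 15} = 1351 + 211 = 1562.
#{M_20 ≥ 15} = #{S_20 ≥ 15} + #{S_20 ≥ 16} = 211 + 211 = 422.
#{M_20 = 14} = 1562 - 422 = 1140.
P(M_20 = 14) = 1140/1048576 = 285/262144

Answer: 285/262144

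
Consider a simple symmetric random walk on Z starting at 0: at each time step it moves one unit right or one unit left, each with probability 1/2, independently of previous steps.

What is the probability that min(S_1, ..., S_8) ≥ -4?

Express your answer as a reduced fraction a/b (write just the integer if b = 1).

Answer: 119/128

Derivation:
Let f(t,s) = #length-t paths at position s with S_1..S_t all ≥ -4.
f(t,s) = f(t-1,s-1) + f(t-1,s+1) for s ≥ -4; f(t,s) = 0 for s < -4.
t=0: f(0,0)=1
t=1: f(1,-1)=1 f(1,1)=1
t=2: f(2,-2)=1 f(2,0)=2 f(2,2)=1
t=3: f(3,-3)=1 f(3,-1)=3 f(3,1)=3 f(3,3)=1
t=4: f(4,-4)=1 f(4,-2)=4 f(4,0)=6 f(4,2)=4 f(4,4)=1
t=5: f(5,-3)=5 f(5,-1)=10 f(5,1)=10 f(5,3)=5 f(5,5)=1
t=6: f(6,-4)=5 f(6,-2)=15 f(6,0)=20 f(6,2)=15 f(6,4)=6 f(6,6)=1
t=7: f(7,-3)=20 f(7,-1)=35 f(7,1)=35 f(7,3)=21 f(7,5)=7 f(7,7)=1
t=8: f(8,-4)=20 f(8,-2)=55 f(8,0)=70 f(8,2)=56 f(8,4)=28 f(8,6)=8 f(8,8)=1
Σ_s f(8,s) = 238
P = 238/256 = 119/128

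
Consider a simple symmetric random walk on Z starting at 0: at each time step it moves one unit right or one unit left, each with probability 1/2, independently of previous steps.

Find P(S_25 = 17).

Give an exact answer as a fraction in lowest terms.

To reach position 17 after 25 steps: need 21 steps of +1 and 4 of -1.
Favorable paths: C(25,21) = 12650
Total paths: 2^25 = 33554432
P = 12650/33554432 = 6325/16777216

Answer: 6325/16777216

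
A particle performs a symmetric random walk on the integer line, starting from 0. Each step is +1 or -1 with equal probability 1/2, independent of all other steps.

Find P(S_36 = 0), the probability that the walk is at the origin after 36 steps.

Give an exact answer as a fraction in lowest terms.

Answer: 2268783825/17179869184

Derivation:
To return to 0 after 36 steps: need exactly 18 steps of +1 and 18 of -1.
Favorable paths: C(36,18) = 9075135300
Total paths: 2^36 = 68719476736
P = 9075135300/68719476736 = 2268783825/17179869184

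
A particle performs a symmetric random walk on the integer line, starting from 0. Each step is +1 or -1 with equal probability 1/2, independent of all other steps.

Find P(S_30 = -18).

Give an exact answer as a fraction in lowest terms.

To reach position -18 after 30 steps: need 6 steps of +1 and 24 of -1.
Favorable paths: C(30,6) = 593775
Total paths: 2^30 = 1073741824
P = 593775/1073741824 = 593775/1073741824

Answer: 593775/1073741824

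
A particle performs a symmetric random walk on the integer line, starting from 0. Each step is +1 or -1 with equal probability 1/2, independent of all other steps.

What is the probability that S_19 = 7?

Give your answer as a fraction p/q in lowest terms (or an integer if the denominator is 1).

Answer: 6783/131072

Derivation:
To reach position 7 after 19 steps: need 13 steps of +1 and 6 of -1.
Favorable paths: C(19,13) = 27132
Total paths: 2^19 = 524288
P = 27132/524288 = 6783/131072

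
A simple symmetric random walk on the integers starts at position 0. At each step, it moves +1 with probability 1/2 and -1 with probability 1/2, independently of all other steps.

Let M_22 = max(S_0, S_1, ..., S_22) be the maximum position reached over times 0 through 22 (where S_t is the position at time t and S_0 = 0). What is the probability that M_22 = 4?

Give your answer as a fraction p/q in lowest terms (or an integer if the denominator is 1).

Let M_22 = max(S_0,...,S_22). Use the reflection principle: for j ≥ 1, #{paths with M_22 ≥ j} = #{S_22 ≥ j} + #{S_22 ≥ j+1}.
By reflection, #{M_22 ≥ 4} = #{S_22 ≥ 4} + #{S_22 ≥ 5} = 1097790 + 600370 = 1698160.
#{M_22 ≥ 5} = #{S_22 ≥ 5} + #{S_22 ≥ 6} = 600370 + 600370 = 1200740.
#{M_22 = 4} = 1698160 - 1200740 = 497420.
P(M_22 = 4) = 497420/4194304 = 124355/1048576

Answer: 124355/1048576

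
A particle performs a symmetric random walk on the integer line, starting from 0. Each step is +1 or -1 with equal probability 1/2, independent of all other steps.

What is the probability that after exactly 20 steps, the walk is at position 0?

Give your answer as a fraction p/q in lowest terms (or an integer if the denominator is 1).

Answer: 46189/262144

Derivation:
To return to 0 after 20 steps: need exactly 10 steps of +1 and 10 of -1.
Favorable paths: C(20,10) = 184756
Total paths: 2^20 = 1048576
P = 184756/1048576 = 46189/262144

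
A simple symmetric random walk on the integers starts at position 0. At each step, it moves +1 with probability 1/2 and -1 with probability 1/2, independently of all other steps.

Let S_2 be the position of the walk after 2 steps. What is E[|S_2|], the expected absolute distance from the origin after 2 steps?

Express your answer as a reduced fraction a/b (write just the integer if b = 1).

S_2 takes values m ≡ 0 (mod 2) with |m| ≤ 2; P(S_2=m) = C(2,(2+m)/2)/2^2.
Total paths: 2^2 = 4
Distribution: P(S=-2)=1/4, P(S=0)=2/4, P(S=2)=1/4
E[|S_2|] = Σ_m |m|·P(S_2=m) = 4/4 = 1

Answer: 1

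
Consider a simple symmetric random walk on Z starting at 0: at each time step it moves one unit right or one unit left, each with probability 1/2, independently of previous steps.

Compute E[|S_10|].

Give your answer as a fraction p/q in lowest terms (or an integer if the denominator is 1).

S_10 takes values m ≡ 0 (mod 2) with |m| ≤ 10; P(S_10=m) = C(10,(10+m)/2)/2^10.
Total paths: 2^10 = 1024
Distribution: P(S=-10)=1/1024, P(S=-8)=10/1024, P(S=-6)=45/1024, P(S=-4)=120/1024, P(S=-2)=210/1024, P(S=0)=252/1024, P(S=2)=210/1024, P(S=4)=120/1024, P(S=6)=45/1024, P(S=8)=10/1024, P(S=10)=1/1024
E[|S_10|] = Σ_m |m|·P(S_10=m) = 2520/1024 = 315/128

Answer: 315/128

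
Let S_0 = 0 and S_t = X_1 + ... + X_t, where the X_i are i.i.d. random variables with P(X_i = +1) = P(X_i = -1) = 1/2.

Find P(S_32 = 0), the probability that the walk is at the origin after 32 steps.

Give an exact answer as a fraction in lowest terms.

Answer: 300540195/2147483648

Derivation:
To return to 0 after 32 steps: need exactly 16 steps of +1 and 16 of -1.
Favorable paths: C(32,16) = 601080390
Total paths: 2^32 = 4294967296
P = 601080390/4294967296 = 300540195/2147483648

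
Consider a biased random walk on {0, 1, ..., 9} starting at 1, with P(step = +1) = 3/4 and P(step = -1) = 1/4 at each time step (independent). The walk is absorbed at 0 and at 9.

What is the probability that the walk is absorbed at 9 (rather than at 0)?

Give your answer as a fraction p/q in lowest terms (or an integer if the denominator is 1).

Answer: 6561/9841

Derivation:
Biased walk: p = 3/4, q = 1/4, r = q/p = 1/3
Gambler's ruin: P(hit 9 before 0 | start at 1) = (1 - r^a)/(1 - r^N)
r^1 = 1/3; r^9 = 1/19683
P = (1 - 1/3) / (1 - 1/19683) = 2/3 / 19682/19683 = 6561/9841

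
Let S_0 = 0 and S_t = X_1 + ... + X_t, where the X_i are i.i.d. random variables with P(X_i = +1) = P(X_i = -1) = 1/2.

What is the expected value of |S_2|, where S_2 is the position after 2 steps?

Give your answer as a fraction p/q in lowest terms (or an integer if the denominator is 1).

S_2 takes values m ≡ 0 (mod 2) with |m| ≤ 2; P(S_2=m) = C(2,(2+m)/2)/2^2.
Total paths: 2^2 = 4
Distribution: P(S=-2)=1/4, P(S=0)=2/4, P(S=2)=1/4
E[|S_2|] = Σ_m |m|·P(S_2=m) = 4/4 = 1

Answer: 1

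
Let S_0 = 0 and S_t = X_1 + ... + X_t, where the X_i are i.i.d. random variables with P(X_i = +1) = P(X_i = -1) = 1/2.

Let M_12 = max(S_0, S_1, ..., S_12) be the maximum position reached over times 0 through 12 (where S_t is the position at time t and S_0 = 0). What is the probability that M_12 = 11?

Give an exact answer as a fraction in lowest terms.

Answer: 1/4096

Derivation:
Let M_12 = max(S_0,...,S_12). Use the reflection principle: for j ≥ 1, #{paths with M_12 ≥ j} = #{S_12 ≥ j} + #{S_12 ≥ j+1}.
By reflection, #{M_12 ≥ 11} = #{S_12 ≥ 11} + #{S_12 ≥ 12} = 1 + 1 = 2.
#{M_12 ≥ 12} = #{S_12 ≥ 12} + #{S_12 ≥ 13} = 1 + 0 = 1.
#{M_12 = 11} = 2 - 1 = 1.
P(M_12 = 11) = 1/4096 = 1/4096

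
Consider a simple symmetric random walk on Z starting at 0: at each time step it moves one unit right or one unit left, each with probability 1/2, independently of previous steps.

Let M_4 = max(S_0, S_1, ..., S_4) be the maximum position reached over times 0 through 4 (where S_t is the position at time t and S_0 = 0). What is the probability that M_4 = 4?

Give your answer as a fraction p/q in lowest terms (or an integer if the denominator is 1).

Answer: 1/16

Derivation:
Let M_4 = max(S_0,...,S_4). Use the reflection principle: for j ≥ 1, #{paths with M_4 ≥ j} = #{S_4 ≥ j} + #{S_4 ≥ j+1}.
By reflection, #{M_4 ≥ 4} = #{S_4 ≥ 4} + #{S_4 ≥ 5} = 1 + 0 = 1.
#{M_4 ≥ 5} = #{S_4 ≥ 5} + #{S_4 ≥ 6} = 0 + 0 = 0.
#{M_4 = 4} = 1 - 0 = 1.
P(M_4 = 4) = 1/16 = 1/16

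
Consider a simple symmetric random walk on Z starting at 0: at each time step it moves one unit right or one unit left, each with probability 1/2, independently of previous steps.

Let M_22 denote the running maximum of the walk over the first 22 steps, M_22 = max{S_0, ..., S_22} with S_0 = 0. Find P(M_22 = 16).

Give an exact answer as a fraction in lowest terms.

Answer: 385/1048576

Derivation:
Let M_22 = max(S_0,...,S_22). Use the reflection principle: for j ≥ 1, #{paths with M_22 ≥ j} = #{S_22 ≥ j} + #{S_22 ≥ j+1}.
By reflection, #{M_22 ≥ 16} = #{S_22 ≥ 16} + #{S_22 ≥ 17} = 1794 + 254 = 2048.
#{M_22 ≥ 17} = #{S_22 ≥ 17} + #{S_22 ≥ 18} = 254 + 254 = 508.
#{M_22 = 16} = 2048 - 508 = 1540.
P(M_22 = 16) = 1540/4194304 = 385/1048576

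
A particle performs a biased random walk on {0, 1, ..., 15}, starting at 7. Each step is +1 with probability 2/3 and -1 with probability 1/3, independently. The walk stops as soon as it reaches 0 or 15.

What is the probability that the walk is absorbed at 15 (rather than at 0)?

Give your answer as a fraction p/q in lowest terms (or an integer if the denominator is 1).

Answer: 32512/32767

Derivation:
Biased walk: p = 2/3, q = 1/3, r = q/p = 1/2
Gambler's ruin: P(hit 15 before 0 | start at 7) = (1 - r^a)/(1 - r^N)
r^7 = 1/128; r^15 = 1/32768
P = (1 - 1/128) / (1 - 1/32768) = 127/128 / 32767/32768 = 32512/32767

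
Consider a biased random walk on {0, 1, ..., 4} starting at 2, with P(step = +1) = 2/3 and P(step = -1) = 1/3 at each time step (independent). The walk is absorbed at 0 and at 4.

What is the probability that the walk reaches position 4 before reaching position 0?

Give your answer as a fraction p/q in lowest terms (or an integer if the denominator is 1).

Biased walk: p = 2/3, q = 1/3, r = q/p = 1/2
Gambler's ruin: P(hit 4 before 0 | start at 2) = (1 - r^a)/(1 - r^N)
r^2 = 1/4; r^4 = 1/16
P = (1 - 1/4) / (1 - 1/16) = 3/4 / 15/16 = 4/5

Answer: 4/5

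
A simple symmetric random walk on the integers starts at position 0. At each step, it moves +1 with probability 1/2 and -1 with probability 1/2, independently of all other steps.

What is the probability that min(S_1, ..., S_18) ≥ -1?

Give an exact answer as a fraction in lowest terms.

Let f(t,s) = #length-t paths at position s with S_1..S_t all ≥ -1.
f(t,s) = f(t-1,s-1) + f(t-1,s+1) for s ≥ -1; f(t,s) = 0 for s < -1.
t=0: f(0,0)=1
t=1: f(1,-1)=1 f(1,1)=1
t=2: f(2,0)=2 f(2,2)=1
t=3: f(3,-1)=2 f(3,1)=3 f(3,3)=1
t=4: f(4,0)=5 f(4,2)=4 f(4,4)=1
t=5: f(5,-1)=5 f(5,1)=9 f(5,3)=5 f(5,5)=1
t=6: f(6,0)=14 f(6,2)=14 f(6,4)=6 f(6,6)=1
t=7: f(7,-1)=14 f(7,1)=28 f(7,3)=20 f(7,5)=7 f(7,7)=1
t=8: f(8,0)=42 f(8,2)=48 f(8,4)=27 f(8,6)=8 f(8,8)=1
t=9: f(9,-1)=42 f(9,1)=90 f(9,3)=75 f(9,5)=35 f(9,7)=9 f(9,9)=1
t=10: f(10,0)=132 f(10,2)=165 f(10,4)=110 f(10,6)=44 f(10,8)=10 f(10,10)=1
t=11: f(11,-1)=132 f(11,1)=297 f(11,3)=275 f(11,5)=154 f(11,7)=54 f(11,9)=11 f(11,11)=1
t=12: f(12,0)=429 f(12,2)=572 f(12,4)=429 f(12,6)=208 f(12,8)=65 f(12,10)=12 f(12,12)=1
t=13: f(13,-1)=429 f(13,1)=1001 f(13,3)=1001 f(13,5)=637 f(13,7)=273 f(13,9)=77 f(13,11)=13 f(13,13)=1
t=14: f(14,0)=1430 f(14,2)=2002 f(14,4)=1638 f(14,6)=910 f(14,8)=350 f(14,10)=90 f(14,12)=14 f(14,14)=1
t=15: f(15,-1)=1430 f(15,1)=3432 f(15,3)=3640 f(15,5)=2548 f(15,7)=1260 f(15,9)=440 f(15,11)=104 f(15,13)=15 f(15,15)=1
t=16: f(16,0)=4862 f(16,2)=7072 f(16,4)=6188 f(16,6)=3808 f(16,8)=1700 f(16,10)=544 f(16,12)=119 f(16,14)=16 f(16,16)=1
t=17: f(17,-1)=4862 f(17,1)=11934 f(17,3)=13260 f(17,5)=9996 f(17,7)=5508 f(17,9)=2244 f(17,11)=663 f(17,13)=135 f(17,15)=17 f(17,17)=1
t=18: f(18,0)=16796 f(18,2)=25194 f(18,4)=23256 f(18,6)=15504 f(18,8)=7752 f(18,10)=2907 f(18,12)=798 f(18,14)=152 f(18,16)=18 f(18,18)=1
Σ_s f(18,s) = 92378
P = 92378/262144 = 46189/131072

Answer: 46189/131072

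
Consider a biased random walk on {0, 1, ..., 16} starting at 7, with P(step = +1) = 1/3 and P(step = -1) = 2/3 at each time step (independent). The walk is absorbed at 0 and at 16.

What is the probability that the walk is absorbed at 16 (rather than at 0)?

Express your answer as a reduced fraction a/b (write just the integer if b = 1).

Answer: 127/65535

Derivation:
Biased walk: p = 1/3, q = 2/3, r = q/p = 2
Gambler's ruin: P(hit 16 before 0 | start at 7) = (1 - r^a)/(1 - r^N)
r^7 = 128; r^16 = 65536
P = (1 - 128) / (1 - 65536) = -127 / -65535 = 127/65535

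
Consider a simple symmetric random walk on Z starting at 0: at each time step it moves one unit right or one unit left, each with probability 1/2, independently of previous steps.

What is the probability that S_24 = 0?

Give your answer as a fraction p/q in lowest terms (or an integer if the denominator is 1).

Answer: 676039/4194304

Derivation:
To return to 0 after 24 steps: need exactly 12 steps of +1 and 12 of -1.
Favorable paths: C(24,12) = 2704156
Total paths: 2^24 = 16777216
P = 2704156/16777216 = 676039/4194304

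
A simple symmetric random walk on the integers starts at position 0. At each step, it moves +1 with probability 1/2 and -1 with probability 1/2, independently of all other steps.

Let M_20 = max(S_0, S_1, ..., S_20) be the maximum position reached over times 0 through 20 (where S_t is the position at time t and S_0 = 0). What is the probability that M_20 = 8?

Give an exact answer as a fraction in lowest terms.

Let M_20 = max(S_0,...,S_20). Use the reflection principle: for j ≥ 1, #{paths with M_20 ≥ j} = #{S_20 ≥ j} + #{S_20 ≥ j+1}.
By reflection, #{M_20 ≥ 8} = #{S_20 ≥ 8} + #{S_20 ≥ 9} = 60460 + 21700 = 82160.
#{M_20 ≥ 9} = #{S_20 ≥ 9} + #{S_20 ≥ 10} = 21700 + 21700 = 43400.
#{M_20 = 8} = 82160 - 43400 = 38760.
P(M_20 = 8) = 38760/1048576 = 4845/131072

Answer: 4845/131072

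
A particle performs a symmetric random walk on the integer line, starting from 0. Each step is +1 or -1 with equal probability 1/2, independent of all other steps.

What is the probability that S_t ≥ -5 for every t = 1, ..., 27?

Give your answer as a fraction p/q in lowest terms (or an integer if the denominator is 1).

Answer: 50480055/67108864

Derivation:
Let f(t,s) = #length-t paths at position s with S_1..S_t all ≥ -5.
f(t,s) = f(t-1,s-1) + f(t-1,s+1) for s ≥ -5; f(t,s) = 0 for s < -5.
t=0: f(0,0)=1
t=1: f(1,-1)=1 f(1,1)=1
t=2: f(2,-2)=1 f(2,0)=2 f(2,2)=1
t=3: f(3,-3)=1 f(3,-1)=3 f(3,1)=3 f(3,3)=1
t=4: f(4,-4)=1 f(4,-2)=4 f(4,0)=6 f(4,2)=4 f(4,4)=1
t=5: f(5,-5)=1 f(5,-3)=5 f(5,-1)=10 f(5,1)=10 f(5,3)=5 f(5,5)=1
t=6: f(6,-4)=6 f(6,-2)=15 f(6,0)=20 f(6,2)=15 f(6,4)=6 f(6,6)=1
t=7: f(7,-5)=6 f(7,-3)=21 f(7,-1)=35 f(7,1)=35 f(7,3)=21 f(7,5)=7 f(7,7)=1
t=8: f(8,-4)=27 f(8,-2)=56 f(8,0)=70 f(8,2)=56 f(8,4)=28 f(8,6)=8 f(8,8)=1
t=9: f(9,-5)=27 f(9,-3)=83 f(9,-1)=126 f(9,1)=126 f(9,3)=84 f(9,5)=36 f(9,7)=9 f(9,9)=1
t=10: f(10,-4)=110 f(10,-2)=209 f(10,0)=252 f(10,2)=210 f(10,4)=120 f(10,6)=45 f(10,8)=10 f(10,10)=1
t=11: f(11,-5)=110 f(11,-3)=319 f(11,-1)=461 f(11,1)=462 f(11,3)=330 f(11,5)=165 f(11,7)=55 f(11,9)=11 f(11,11)=1
t=12: f(12,-4)=429 f(12,-2)=780 f(12,0)=923 f(12,2)=792 f(12,4)=495 f(12,6)=220 f(12,8)=66 f(12,10)=12 f(12,12)=1
t=13: f(13,-5)=429 f(13,-3)=1209 f(13,-1)=1703 f(13,1)=1715 f(13,3)=1287 f(13,5)=715 f(13,7)=286 f(13,9)=78 f(13,11)=13 f(13,13)=1
t=14: f(14,-4)=1638 f(14,-2)=2912 f(14,0)=3418 f(14,2)=3002 f(14,4)=2002 f(14,6)=1001 f(14,8)=364 f(14,10)=91 f(14,12)=14 f(14,14)=1
t=15: f(15,-5)=1638 f(15,-3)=4550 f(15,-1)=6330 f(15,1)=6420 f(15,3)=5004 f(15,5)=3003 f(15,7)=1365 f(15,9)=455 f(15,11)=105 f(15,13)=15 f(15,15)=1
t=16: f(16,-4)=6188 f(16,-2)=10880 f(16,0)=12750 f(16,2)=11424 f(16,4)=8007 f(16,6)=4368 f(16,8)=1820 f(16,10)=560 f(16,12)=120 f(16,14)=16 f(16,16)=1
t=17: f(17,-5)=6188 f(17,-3)=17068 f(17,-1)=23630 f(17,1)=24174 f(17,3)=19431 f(17,5)=12375 f(17,7)=6188 f(17,9)=2380 f(17,11)=680 f(17,13)=136 f(17,15)=17 f(17,17)=1
t=18: f(18,-4)=23256 f(18,-2)=40698 f(18,0)=47804 f(18,2)=43605 f(18,4)=31806 f(18,6)=18563 f(18,8)=8568 f(18,10)=3060 f(18,12)=816 f(18,14)=153 f(18,16)=18 f(18,18)=1
t=19: f(19,-5)=23256 f(19,-3)=63954 f(19,-1)=88502 f(19,1)=91409 f(19,3)=75411 f(19,5)=50369 f(19,7)=27131 f(19,9)=11628 f(19,11)=3876 f(19,13)=969 f(19,15)=171 f(19,17)=19 f(19,19)=1
t=20: f(20,-4)=87210 f(20,-2)=152456 f(20,0)=179911 f(20,2)=166820 f(20,4)=125780 f(20,6)=77500 f(20,8)=38759 f(20,10)=15504 f(20,12)=4845 f(20,14)=1140 f(20,16)=190 f(20,18)=20 f(20,20)=1
t=21: f(21,-5)=87210 f(21,-3)=239666 f(21,-1)=332367 f(21,1)=346731 f(21,3)=292600 f(21,5)=203280 f(21,7)=116259 f(21,9)=54263 f(21,11)=20349 f(21,13)=5985 f(21,15)=1330 f(21,17)=210 f(21,19)=21 f(21,21)=1
t=22: f(22,-4)=326876 f(22,-2)=572033 f(22,0)=679098 f(22,2)=639331 f(22,4)=495880 f(22,6)=319539 f(22,8)=170522 f(22,10)=74612 f(22,12)=26334 f(22,14)=7315 f(22,16)=1540 f(22,18)=231 f(22,20)=22 f(22,22)=1
t=23: f(23,-5)=326876 f(23,-3)=898909 f(23,-1)=1251131 f(23,1)=1318429 f(23,3)=1135211 f(23,5)=815419 f(23,7)=490061 f(23,9)=245134 f(23,11)=100946 f(23,13)=33649 f(23,15)=8855 f(23,17)=1771 f(23,19)=253 f(23,21)=23 f(23,23)=1
t=24: f(24,-4)=1225785 f(24,-2)=2150040 f(24,0)=2569560 f(24,2)=2453640 f(24,4)=1950630 f(24,6)=1305480 f(24,8)=735195 f(24,10)=346080 f(24,12)=134595 f(24,14)=42504 f(24,16)=10626 f(24,18)=2024 f(24,20)=276 f(24,22)=24 f(24,24)=1
t=25: f(25,-5)=1225785 f(25,-3)=3375825 f(25,-1)=4719600 f(25,1)=5023200 f(25,3)=4404270 f(25,5)=3256110 f(25,7)=2040675 f(25,9)=1081275 f(25,11)=480675 f(25,13)=177099 f(25,15)=53130 f(25,17)=12650 f(25,19)=2300 f(25,21)=300 f(25,23)=25 f(25,25)=1
t=26: f(26,-4)=4601610 f(26,-2)=8095425 f(26,0)=9742800 f(26,2)=9427470 f(26,4)=7660380 f(26,6)=5296785 f(26,8)=3121950 f(26,10)=1561950 f(26,12)=657774 f(26,14)=230229 f(26,16)=65780 f(26,18)=14950 f(26,20)=2600 f(26,22)=325 f(26,24)=26 f(26,26)=1
t=27: f(27,-5)=4601610 f(27,-3)=12697035 f(27,-1)=17838225 f(27,1)=19170270 f(27,3)=17087850 f(27,5)=12957165 f(27,7)=8418735 f(27,9)=4683900 f(27,11)=2219724 f(27,13)=888003 f(27,15)=296009 f(27,17)=80730 f(27,19)=17550 f(27,21)=2925 f(27,23)=351 f(27,25)=27 f(27,27)=1
Σ_s f(27,s) = 100960110
P = 100960110/134217728 = 50480055/67108864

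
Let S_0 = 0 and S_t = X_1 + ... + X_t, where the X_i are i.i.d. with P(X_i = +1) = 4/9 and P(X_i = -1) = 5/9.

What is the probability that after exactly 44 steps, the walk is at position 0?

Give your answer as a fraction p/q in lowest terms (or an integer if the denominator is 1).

Answer: 29417435666422169600000000000000000000000/323257909929174534292273980721360271853387

Derivation:
To be at 0 after 44 steps: need exactly 22 steps of +1 and 22 of -1.
Number of such sequences: C(44,22) = 2104098963720
Each has probability (4/9)^22 · (5/9)^22 = 41943040000000000000000000000/969773729787523602876821942164080815560161
P = 2104098963720 · 41943040000000000000000000000/969773729787523602876821942164080815560161 = 29417435666422169600000000000000000000000/323257909929174534292273980721360271853387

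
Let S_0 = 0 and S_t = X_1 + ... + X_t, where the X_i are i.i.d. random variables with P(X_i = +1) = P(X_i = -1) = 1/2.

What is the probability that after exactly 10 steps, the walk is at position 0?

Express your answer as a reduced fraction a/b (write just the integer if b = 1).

Answer: 63/256

Derivation:
To return to 0 after 10 steps: need exactly 5 steps of +1 and 5 of -1.
Favorable paths: C(10,5) = 252
Total paths: 2^10 = 1024
P = 252/1024 = 63/256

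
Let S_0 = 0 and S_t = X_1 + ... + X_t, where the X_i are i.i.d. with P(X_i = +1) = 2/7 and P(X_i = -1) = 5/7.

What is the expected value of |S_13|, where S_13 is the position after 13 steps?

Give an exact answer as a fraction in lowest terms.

S_13 takes values m ≡ 1 (mod 2) with |m| ≤ 13; P(S_13=m) = C(13,(13+m)/2) · (2/7)^((13+m)/2) · (5/7)^((13-m)/2).
Distribution: P(S=-13)=1220703125/96889010407, P(S=-11)=6347656250/96889010407, P(S=-9)=15234375000/96889010407, P(S=-7)=22343750000/96889010407, P(S=-5)=22343750000/96889010407, P(S=-3)=16087500000/96889010407, P(S=-1)=8580000000/96889010407, P(S=1)=3432000000/96889010407, P(S=3)=1029600000/96889010407, P(S=5)=228800000/96889010407, P(S=7)=36608000/96889010407, P(S=9)=3993600/96889010407, P(S=11)=266240/96889010407, P(S=13)=8192/96889010407
E[|S_13|] = Σ_m |m|·P(S_13=m) = 11341434039/1977326743

Answer: 11341434039/1977326743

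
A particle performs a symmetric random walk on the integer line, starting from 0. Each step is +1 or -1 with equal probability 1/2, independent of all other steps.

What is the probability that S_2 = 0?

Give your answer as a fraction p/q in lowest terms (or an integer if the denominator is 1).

To return to 0 after 2 steps: need exactly 1 step of +1 and 1 of -1.
Favorable paths: C(2,1) = 2
Total paths: 2^2 = 4
P = 2/4 = 1/2

Answer: 1/2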